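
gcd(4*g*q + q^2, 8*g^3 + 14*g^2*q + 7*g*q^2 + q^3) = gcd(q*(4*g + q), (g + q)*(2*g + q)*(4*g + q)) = 4*g + q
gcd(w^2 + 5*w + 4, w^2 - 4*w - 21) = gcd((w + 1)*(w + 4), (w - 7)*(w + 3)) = 1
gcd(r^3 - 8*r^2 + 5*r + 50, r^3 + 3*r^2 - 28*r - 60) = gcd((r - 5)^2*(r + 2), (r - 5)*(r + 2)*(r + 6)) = r^2 - 3*r - 10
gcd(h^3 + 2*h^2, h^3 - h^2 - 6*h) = h^2 + 2*h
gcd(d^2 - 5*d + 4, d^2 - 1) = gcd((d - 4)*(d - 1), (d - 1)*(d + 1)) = d - 1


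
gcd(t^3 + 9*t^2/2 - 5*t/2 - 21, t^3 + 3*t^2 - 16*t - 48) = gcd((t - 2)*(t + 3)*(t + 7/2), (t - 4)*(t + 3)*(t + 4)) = t + 3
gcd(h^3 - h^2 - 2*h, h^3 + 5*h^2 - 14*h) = h^2 - 2*h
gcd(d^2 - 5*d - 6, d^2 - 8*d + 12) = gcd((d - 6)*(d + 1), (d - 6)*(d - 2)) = d - 6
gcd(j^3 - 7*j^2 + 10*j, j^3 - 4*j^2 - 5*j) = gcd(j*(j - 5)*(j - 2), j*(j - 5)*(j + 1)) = j^2 - 5*j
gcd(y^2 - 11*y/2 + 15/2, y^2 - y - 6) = y - 3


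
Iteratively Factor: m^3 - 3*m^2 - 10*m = (m + 2)*(m^2 - 5*m) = m*(m + 2)*(m - 5)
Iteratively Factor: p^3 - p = (p - 1)*(p^2 + p) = (p - 1)*(p + 1)*(p)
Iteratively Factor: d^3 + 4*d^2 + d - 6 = (d + 2)*(d^2 + 2*d - 3) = (d - 1)*(d + 2)*(d + 3)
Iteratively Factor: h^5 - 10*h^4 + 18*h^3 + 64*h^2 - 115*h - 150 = (h - 5)*(h^4 - 5*h^3 - 7*h^2 + 29*h + 30) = (h - 5)*(h + 2)*(h^3 - 7*h^2 + 7*h + 15) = (h - 5)^2*(h + 2)*(h^2 - 2*h - 3) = (h - 5)^2*(h + 1)*(h + 2)*(h - 3)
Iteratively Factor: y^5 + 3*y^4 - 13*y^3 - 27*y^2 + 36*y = (y)*(y^4 + 3*y^3 - 13*y^2 - 27*y + 36) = y*(y - 1)*(y^3 + 4*y^2 - 9*y - 36) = y*(y - 1)*(y + 3)*(y^2 + y - 12) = y*(y - 1)*(y + 3)*(y + 4)*(y - 3)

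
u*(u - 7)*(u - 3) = u^3 - 10*u^2 + 21*u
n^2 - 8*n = n*(n - 8)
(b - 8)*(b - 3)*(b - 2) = b^3 - 13*b^2 + 46*b - 48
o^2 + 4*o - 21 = (o - 3)*(o + 7)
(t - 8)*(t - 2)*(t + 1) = t^3 - 9*t^2 + 6*t + 16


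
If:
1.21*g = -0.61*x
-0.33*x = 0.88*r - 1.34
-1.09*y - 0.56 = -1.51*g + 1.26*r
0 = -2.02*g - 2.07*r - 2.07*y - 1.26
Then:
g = 0.06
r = 1.57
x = -0.13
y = -2.24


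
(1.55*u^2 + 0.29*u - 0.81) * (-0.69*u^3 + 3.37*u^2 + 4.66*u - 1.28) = -1.0695*u^5 + 5.0234*u^4 + 8.7592*u^3 - 3.3623*u^2 - 4.1458*u + 1.0368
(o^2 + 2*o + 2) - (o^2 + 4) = 2*o - 2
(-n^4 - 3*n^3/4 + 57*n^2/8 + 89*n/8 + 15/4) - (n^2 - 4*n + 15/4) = -n^4 - 3*n^3/4 + 49*n^2/8 + 121*n/8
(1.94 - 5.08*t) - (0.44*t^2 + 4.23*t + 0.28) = -0.44*t^2 - 9.31*t + 1.66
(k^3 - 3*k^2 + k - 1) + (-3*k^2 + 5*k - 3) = k^3 - 6*k^2 + 6*k - 4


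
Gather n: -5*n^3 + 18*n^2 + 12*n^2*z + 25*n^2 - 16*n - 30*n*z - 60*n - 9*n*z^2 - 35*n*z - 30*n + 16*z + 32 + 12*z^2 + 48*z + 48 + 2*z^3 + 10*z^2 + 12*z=-5*n^3 + n^2*(12*z + 43) + n*(-9*z^2 - 65*z - 106) + 2*z^3 + 22*z^2 + 76*z + 80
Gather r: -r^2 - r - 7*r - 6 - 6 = -r^2 - 8*r - 12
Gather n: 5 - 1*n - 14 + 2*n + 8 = n - 1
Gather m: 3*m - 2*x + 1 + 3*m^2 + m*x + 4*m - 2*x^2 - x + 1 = 3*m^2 + m*(x + 7) - 2*x^2 - 3*x + 2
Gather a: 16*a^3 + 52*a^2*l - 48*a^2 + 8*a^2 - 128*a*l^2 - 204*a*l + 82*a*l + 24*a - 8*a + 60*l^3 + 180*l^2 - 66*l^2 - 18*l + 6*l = 16*a^3 + a^2*(52*l - 40) + a*(-128*l^2 - 122*l + 16) + 60*l^3 + 114*l^2 - 12*l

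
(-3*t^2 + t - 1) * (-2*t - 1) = 6*t^3 + t^2 + t + 1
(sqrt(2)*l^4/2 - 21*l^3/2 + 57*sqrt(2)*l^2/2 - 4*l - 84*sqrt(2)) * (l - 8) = sqrt(2)*l^5/2 - 21*l^4/2 - 4*sqrt(2)*l^4 + 57*sqrt(2)*l^3/2 + 84*l^3 - 228*sqrt(2)*l^2 - 4*l^2 - 84*sqrt(2)*l + 32*l + 672*sqrt(2)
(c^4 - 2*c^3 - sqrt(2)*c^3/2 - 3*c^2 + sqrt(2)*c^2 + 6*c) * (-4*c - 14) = -4*c^5 - 6*c^4 + 2*sqrt(2)*c^4 + 3*sqrt(2)*c^3 + 40*c^3 - 14*sqrt(2)*c^2 + 18*c^2 - 84*c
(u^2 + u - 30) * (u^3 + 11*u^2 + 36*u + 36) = u^5 + 12*u^4 + 17*u^3 - 258*u^2 - 1044*u - 1080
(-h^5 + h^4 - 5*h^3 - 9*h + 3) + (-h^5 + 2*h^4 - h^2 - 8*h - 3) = -2*h^5 + 3*h^4 - 5*h^3 - h^2 - 17*h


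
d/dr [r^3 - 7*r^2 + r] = 3*r^2 - 14*r + 1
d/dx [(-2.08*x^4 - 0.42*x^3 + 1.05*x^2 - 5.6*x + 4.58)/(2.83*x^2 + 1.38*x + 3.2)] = (-11.7728*x^5 - 9.7998*x^4 - 27.7832*x^3 + 13.265*x^2 - 19.2028*x - 24.2404)/(8.0089*x^4 + 7.8108*x^3 + 20.0164*x^2 + 8.832*x + 10.24)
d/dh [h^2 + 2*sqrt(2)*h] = 2*h + 2*sqrt(2)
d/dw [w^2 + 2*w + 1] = 2*w + 2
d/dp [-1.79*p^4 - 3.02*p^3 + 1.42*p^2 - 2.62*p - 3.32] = -7.16*p^3 - 9.06*p^2 + 2.84*p - 2.62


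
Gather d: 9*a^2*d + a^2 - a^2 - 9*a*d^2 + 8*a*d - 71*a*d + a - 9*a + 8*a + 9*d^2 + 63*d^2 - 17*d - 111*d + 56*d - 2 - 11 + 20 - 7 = d^2*(72 - 9*a) + d*(9*a^2 - 63*a - 72)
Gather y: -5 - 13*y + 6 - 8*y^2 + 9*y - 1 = -8*y^2 - 4*y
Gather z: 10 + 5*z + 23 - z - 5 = 4*z + 28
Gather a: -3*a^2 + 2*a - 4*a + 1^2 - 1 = -3*a^2 - 2*a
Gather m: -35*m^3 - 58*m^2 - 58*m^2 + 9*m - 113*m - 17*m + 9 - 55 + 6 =-35*m^3 - 116*m^2 - 121*m - 40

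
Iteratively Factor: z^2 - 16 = (z - 4)*(z + 4)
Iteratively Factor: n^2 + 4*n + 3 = (n + 3)*(n + 1)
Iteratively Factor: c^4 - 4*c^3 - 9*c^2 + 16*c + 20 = (c - 5)*(c^3 + c^2 - 4*c - 4) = (c - 5)*(c + 2)*(c^2 - c - 2) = (c - 5)*(c - 2)*(c + 2)*(c + 1)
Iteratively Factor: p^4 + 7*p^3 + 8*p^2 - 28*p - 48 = (p + 4)*(p^3 + 3*p^2 - 4*p - 12) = (p + 2)*(p + 4)*(p^2 + p - 6) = (p + 2)*(p + 3)*(p + 4)*(p - 2)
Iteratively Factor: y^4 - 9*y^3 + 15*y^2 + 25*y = (y - 5)*(y^3 - 4*y^2 - 5*y) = (y - 5)*(y + 1)*(y^2 - 5*y) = y*(y - 5)*(y + 1)*(y - 5)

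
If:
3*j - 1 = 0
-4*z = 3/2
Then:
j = 1/3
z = -3/8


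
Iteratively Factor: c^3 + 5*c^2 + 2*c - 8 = (c - 1)*(c^2 + 6*c + 8) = (c - 1)*(c + 2)*(c + 4)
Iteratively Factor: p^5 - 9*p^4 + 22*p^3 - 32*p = (p - 2)*(p^4 - 7*p^3 + 8*p^2 + 16*p) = (p - 4)*(p - 2)*(p^3 - 3*p^2 - 4*p) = (p - 4)^2*(p - 2)*(p^2 + p) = (p - 4)^2*(p - 2)*(p + 1)*(p)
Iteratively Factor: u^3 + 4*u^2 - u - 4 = (u + 1)*(u^2 + 3*u - 4) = (u - 1)*(u + 1)*(u + 4)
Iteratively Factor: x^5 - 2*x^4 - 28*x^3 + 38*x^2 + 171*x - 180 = (x - 3)*(x^4 + x^3 - 25*x^2 - 37*x + 60) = (x - 3)*(x - 1)*(x^3 + 2*x^2 - 23*x - 60) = (x - 5)*(x - 3)*(x - 1)*(x^2 + 7*x + 12) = (x - 5)*(x - 3)*(x - 1)*(x + 4)*(x + 3)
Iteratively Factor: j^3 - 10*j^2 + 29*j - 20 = (j - 1)*(j^2 - 9*j + 20) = (j - 4)*(j - 1)*(j - 5)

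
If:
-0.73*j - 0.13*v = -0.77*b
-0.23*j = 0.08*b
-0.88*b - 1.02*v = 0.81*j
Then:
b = 0.00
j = 0.00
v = 0.00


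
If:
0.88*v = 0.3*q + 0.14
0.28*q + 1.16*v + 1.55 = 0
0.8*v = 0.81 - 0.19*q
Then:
No Solution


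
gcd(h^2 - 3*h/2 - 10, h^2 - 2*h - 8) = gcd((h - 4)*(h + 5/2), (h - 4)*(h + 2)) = h - 4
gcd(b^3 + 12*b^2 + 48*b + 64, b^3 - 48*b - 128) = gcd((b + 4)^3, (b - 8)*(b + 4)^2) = b^2 + 8*b + 16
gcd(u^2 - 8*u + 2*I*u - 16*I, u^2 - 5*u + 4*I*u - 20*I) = 1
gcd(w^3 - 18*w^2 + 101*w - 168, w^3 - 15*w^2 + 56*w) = w^2 - 15*w + 56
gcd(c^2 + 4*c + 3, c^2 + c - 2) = 1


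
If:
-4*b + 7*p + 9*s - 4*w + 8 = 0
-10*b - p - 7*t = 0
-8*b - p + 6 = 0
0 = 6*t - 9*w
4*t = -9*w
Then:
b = -3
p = 30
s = -230/9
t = 0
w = 0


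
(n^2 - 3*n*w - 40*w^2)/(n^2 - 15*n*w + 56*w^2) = (-n - 5*w)/(-n + 7*w)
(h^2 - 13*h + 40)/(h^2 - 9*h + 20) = (h - 8)/(h - 4)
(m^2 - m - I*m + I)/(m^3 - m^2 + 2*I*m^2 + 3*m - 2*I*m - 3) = 1/(m + 3*I)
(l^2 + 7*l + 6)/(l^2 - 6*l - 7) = (l + 6)/(l - 7)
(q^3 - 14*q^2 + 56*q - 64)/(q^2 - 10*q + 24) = (q^2 - 10*q + 16)/(q - 6)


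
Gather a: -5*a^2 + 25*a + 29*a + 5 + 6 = -5*a^2 + 54*a + 11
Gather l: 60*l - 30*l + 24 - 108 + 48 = 30*l - 36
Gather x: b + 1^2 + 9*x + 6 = b + 9*x + 7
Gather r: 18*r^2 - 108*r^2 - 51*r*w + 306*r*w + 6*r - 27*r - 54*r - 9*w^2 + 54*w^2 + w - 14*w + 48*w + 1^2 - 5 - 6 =-90*r^2 + r*(255*w - 75) + 45*w^2 + 35*w - 10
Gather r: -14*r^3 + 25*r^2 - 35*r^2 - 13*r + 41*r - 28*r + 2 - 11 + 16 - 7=-14*r^3 - 10*r^2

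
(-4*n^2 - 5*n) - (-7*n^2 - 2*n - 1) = 3*n^2 - 3*n + 1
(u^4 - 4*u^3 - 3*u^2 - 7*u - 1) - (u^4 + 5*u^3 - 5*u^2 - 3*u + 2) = -9*u^3 + 2*u^2 - 4*u - 3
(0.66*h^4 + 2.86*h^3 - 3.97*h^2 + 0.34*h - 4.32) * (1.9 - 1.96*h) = -1.2936*h^5 - 4.3516*h^4 + 13.2152*h^3 - 8.2094*h^2 + 9.1132*h - 8.208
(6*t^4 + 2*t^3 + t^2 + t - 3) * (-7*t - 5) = -42*t^5 - 44*t^4 - 17*t^3 - 12*t^2 + 16*t + 15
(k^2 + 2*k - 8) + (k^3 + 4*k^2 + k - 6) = k^3 + 5*k^2 + 3*k - 14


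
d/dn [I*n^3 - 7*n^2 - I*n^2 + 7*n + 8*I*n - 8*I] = 3*I*n^2 - 14*n - 2*I*n + 7 + 8*I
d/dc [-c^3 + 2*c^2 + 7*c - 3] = -3*c^2 + 4*c + 7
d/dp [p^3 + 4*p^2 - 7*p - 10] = 3*p^2 + 8*p - 7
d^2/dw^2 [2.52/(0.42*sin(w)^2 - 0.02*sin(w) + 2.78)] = (-1.778112*sin(w)^4 + 0.063504*sin(w)^3 + 14.435568*sin(w)^2 - 0.26712*sin(w) - 5.882688)/(0.42*sin(w)^2 - 0.02*sin(w) + 2.78)^3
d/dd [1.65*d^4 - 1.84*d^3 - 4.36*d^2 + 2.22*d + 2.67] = 6.6*d^3 - 5.52*d^2 - 8.72*d + 2.22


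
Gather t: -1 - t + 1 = -t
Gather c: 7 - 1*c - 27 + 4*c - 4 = 3*c - 24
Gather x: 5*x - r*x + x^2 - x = x^2 + x*(4 - r)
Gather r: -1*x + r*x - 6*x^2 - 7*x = r*x - 6*x^2 - 8*x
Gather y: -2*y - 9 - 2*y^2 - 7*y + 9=-2*y^2 - 9*y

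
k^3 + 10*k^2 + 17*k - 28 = (k - 1)*(k + 4)*(k + 7)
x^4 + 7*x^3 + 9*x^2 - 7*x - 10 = (x - 1)*(x + 1)*(x + 2)*(x + 5)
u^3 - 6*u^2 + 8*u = u*(u - 4)*(u - 2)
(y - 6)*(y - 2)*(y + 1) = y^3 - 7*y^2 + 4*y + 12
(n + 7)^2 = n^2 + 14*n + 49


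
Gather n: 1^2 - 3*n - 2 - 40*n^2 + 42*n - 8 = -40*n^2 + 39*n - 9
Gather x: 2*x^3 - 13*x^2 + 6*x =2*x^3 - 13*x^2 + 6*x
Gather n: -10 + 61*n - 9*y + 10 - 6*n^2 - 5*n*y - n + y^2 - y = -6*n^2 + n*(60 - 5*y) + y^2 - 10*y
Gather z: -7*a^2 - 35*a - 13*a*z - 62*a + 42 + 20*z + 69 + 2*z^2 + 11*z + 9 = -7*a^2 - 97*a + 2*z^2 + z*(31 - 13*a) + 120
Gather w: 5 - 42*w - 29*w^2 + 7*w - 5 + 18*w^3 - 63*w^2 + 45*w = 18*w^3 - 92*w^2 + 10*w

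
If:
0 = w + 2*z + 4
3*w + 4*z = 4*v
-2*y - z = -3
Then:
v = -z/2 - 3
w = -2*z - 4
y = 3/2 - z/2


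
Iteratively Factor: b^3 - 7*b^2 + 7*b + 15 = (b - 5)*(b^2 - 2*b - 3) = (b - 5)*(b + 1)*(b - 3)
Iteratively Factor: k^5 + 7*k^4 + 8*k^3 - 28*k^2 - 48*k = (k - 2)*(k^4 + 9*k^3 + 26*k^2 + 24*k) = k*(k - 2)*(k^3 + 9*k^2 + 26*k + 24) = k*(k - 2)*(k + 3)*(k^2 + 6*k + 8) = k*(k - 2)*(k + 2)*(k + 3)*(k + 4)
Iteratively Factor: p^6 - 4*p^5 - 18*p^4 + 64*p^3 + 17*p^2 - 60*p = (p - 1)*(p^5 - 3*p^4 - 21*p^3 + 43*p^2 + 60*p) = (p - 5)*(p - 1)*(p^4 + 2*p^3 - 11*p^2 - 12*p) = (p - 5)*(p - 1)*(p + 1)*(p^3 + p^2 - 12*p) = (p - 5)*(p - 1)*(p + 1)*(p + 4)*(p^2 - 3*p) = p*(p - 5)*(p - 1)*(p + 1)*(p + 4)*(p - 3)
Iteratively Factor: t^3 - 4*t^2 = (t)*(t^2 - 4*t) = t*(t - 4)*(t)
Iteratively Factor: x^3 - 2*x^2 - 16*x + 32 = (x + 4)*(x^2 - 6*x + 8) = (x - 4)*(x + 4)*(x - 2)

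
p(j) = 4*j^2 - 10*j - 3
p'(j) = 8*j - 10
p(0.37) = -6.15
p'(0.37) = -7.04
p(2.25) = -5.25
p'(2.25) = 8.00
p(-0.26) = -0.13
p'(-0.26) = -12.08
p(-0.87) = 8.73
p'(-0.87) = -16.96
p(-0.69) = 5.80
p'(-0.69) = -15.52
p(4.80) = 41.16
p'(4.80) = 28.40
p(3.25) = 6.75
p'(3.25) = 16.00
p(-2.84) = 57.66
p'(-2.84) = -32.72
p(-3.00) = 63.00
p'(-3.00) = -34.00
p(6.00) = 81.00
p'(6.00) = 38.00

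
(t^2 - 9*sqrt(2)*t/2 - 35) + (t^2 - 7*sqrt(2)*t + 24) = 2*t^2 - 23*sqrt(2)*t/2 - 11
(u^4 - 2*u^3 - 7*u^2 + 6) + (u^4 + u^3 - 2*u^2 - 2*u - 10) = 2*u^4 - u^3 - 9*u^2 - 2*u - 4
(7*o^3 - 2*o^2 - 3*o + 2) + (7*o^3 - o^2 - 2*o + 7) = 14*o^3 - 3*o^2 - 5*o + 9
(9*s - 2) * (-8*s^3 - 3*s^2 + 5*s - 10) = -72*s^4 - 11*s^3 + 51*s^2 - 100*s + 20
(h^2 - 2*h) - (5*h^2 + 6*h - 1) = -4*h^2 - 8*h + 1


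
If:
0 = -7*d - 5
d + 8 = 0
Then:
No Solution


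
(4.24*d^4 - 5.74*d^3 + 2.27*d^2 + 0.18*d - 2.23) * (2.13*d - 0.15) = 9.0312*d^5 - 12.8622*d^4 + 5.6961*d^3 + 0.0429*d^2 - 4.7769*d + 0.3345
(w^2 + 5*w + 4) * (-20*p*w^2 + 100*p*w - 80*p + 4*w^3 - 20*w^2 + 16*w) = -20*p*w^4 + 340*p*w^2 - 320*p + 4*w^5 - 68*w^3 + 64*w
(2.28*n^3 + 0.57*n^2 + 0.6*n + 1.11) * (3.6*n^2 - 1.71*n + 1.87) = 8.208*n^5 - 1.8468*n^4 + 5.4489*n^3 + 4.0359*n^2 - 0.7761*n + 2.0757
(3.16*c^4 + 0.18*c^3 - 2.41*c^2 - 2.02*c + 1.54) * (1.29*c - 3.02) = 4.0764*c^5 - 9.311*c^4 - 3.6525*c^3 + 4.6724*c^2 + 8.087*c - 4.6508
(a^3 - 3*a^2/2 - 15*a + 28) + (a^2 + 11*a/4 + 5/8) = a^3 - a^2/2 - 49*a/4 + 229/8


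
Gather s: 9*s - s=8*s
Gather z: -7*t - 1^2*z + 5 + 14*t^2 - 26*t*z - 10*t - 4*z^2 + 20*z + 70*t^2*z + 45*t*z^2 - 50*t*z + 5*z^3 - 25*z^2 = 14*t^2 - 17*t + 5*z^3 + z^2*(45*t - 29) + z*(70*t^2 - 76*t + 19) + 5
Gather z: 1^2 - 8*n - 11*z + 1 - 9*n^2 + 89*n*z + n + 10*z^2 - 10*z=-9*n^2 - 7*n + 10*z^2 + z*(89*n - 21) + 2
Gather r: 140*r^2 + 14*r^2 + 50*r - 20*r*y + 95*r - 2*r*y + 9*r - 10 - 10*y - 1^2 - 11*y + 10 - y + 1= 154*r^2 + r*(154 - 22*y) - 22*y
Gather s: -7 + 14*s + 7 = 14*s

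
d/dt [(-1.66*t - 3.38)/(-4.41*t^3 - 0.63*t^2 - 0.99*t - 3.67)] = (-14.6412*t^3 - 45.7632*t^2 - 4.2588*t + 2.746)/(19.4481*t^6 + 5.5566*t^5 + 9.1287*t^4 + 33.6168*t^3 + 5.6043*t^2 + 7.2666*t + 13.4689)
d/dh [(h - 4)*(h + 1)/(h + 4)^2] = (11*h - 4)/(h^3 + 12*h^2 + 48*h + 64)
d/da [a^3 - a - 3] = 3*a^2 - 1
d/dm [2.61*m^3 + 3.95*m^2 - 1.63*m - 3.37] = 7.83*m^2 + 7.9*m - 1.63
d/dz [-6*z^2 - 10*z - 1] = -12*z - 10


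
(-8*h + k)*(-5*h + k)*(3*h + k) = 120*h^3 + h^2*k - 10*h*k^2 + k^3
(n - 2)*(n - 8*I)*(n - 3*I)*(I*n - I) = I*n^4 + 11*n^3 - 3*I*n^3 - 33*n^2 - 22*I*n^2 + 22*n + 72*I*n - 48*I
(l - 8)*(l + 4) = l^2 - 4*l - 32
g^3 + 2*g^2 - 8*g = g*(g - 2)*(g + 4)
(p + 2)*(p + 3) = p^2 + 5*p + 6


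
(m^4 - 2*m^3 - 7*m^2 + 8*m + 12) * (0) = 0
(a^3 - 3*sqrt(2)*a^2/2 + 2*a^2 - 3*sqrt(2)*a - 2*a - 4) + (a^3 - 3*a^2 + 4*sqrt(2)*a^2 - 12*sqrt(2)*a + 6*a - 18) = 2*a^3 - a^2 + 5*sqrt(2)*a^2/2 - 15*sqrt(2)*a + 4*a - 22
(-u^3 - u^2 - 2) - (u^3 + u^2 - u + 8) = -2*u^3 - 2*u^2 + u - 10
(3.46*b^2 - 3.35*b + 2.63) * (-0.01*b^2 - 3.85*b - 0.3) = -0.0346*b^4 - 13.2875*b^3 + 11.8332*b^2 - 9.1205*b - 0.789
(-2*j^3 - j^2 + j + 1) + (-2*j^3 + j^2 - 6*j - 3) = -4*j^3 - 5*j - 2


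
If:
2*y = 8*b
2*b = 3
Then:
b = 3/2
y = 6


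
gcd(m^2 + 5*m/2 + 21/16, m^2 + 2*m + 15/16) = m + 3/4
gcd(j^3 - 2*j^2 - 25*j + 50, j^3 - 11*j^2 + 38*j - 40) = j^2 - 7*j + 10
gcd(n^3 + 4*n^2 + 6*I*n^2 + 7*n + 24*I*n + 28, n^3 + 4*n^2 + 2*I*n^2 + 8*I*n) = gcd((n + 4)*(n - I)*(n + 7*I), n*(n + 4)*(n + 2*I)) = n + 4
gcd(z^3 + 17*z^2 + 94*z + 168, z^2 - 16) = z + 4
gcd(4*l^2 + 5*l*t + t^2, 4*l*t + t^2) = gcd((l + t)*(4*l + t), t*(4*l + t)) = 4*l + t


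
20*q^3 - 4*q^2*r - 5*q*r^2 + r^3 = (-5*q + r)*(-2*q + r)*(2*q + r)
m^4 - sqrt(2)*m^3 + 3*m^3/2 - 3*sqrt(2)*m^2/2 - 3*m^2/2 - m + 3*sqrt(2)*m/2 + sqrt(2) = (m - 1)*(m + 1/2)*(m + 2)*(m - sqrt(2))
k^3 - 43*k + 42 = (k - 6)*(k - 1)*(k + 7)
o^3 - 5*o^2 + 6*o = o*(o - 3)*(o - 2)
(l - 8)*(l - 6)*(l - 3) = l^3 - 17*l^2 + 90*l - 144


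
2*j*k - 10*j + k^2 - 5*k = (2*j + k)*(k - 5)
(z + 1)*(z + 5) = z^2 + 6*z + 5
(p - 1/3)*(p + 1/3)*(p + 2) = p^3 + 2*p^2 - p/9 - 2/9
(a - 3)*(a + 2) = a^2 - a - 6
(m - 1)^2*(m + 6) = m^3 + 4*m^2 - 11*m + 6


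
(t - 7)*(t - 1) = t^2 - 8*t + 7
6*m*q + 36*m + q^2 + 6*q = (6*m + q)*(q + 6)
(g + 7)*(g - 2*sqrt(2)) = g^2 - 2*sqrt(2)*g + 7*g - 14*sqrt(2)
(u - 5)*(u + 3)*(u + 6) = u^3 + 4*u^2 - 27*u - 90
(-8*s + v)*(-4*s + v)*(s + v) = 32*s^3 + 20*s^2*v - 11*s*v^2 + v^3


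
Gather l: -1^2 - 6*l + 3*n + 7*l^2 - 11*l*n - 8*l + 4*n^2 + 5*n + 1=7*l^2 + l*(-11*n - 14) + 4*n^2 + 8*n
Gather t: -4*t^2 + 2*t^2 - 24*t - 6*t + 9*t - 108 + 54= -2*t^2 - 21*t - 54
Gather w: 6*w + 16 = 6*w + 16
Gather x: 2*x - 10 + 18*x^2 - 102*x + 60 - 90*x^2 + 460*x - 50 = -72*x^2 + 360*x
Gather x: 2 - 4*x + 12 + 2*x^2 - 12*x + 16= 2*x^2 - 16*x + 30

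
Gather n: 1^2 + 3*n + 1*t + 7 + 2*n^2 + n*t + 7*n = 2*n^2 + n*(t + 10) + t + 8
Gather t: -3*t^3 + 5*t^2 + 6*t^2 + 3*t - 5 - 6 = -3*t^3 + 11*t^2 + 3*t - 11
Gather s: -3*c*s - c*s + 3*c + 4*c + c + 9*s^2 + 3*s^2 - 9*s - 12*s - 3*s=8*c + 12*s^2 + s*(-4*c - 24)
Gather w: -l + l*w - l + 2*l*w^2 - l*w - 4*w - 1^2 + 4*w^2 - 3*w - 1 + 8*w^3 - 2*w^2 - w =-2*l + 8*w^3 + w^2*(2*l + 2) - 8*w - 2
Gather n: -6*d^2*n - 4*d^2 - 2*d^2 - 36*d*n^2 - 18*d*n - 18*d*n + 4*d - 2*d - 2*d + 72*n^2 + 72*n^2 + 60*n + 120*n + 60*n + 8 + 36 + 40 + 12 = -6*d^2 + n^2*(144 - 36*d) + n*(-6*d^2 - 36*d + 240) + 96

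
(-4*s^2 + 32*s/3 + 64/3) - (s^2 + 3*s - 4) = -5*s^2 + 23*s/3 + 76/3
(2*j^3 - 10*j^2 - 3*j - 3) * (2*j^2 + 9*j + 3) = 4*j^5 - 2*j^4 - 90*j^3 - 63*j^2 - 36*j - 9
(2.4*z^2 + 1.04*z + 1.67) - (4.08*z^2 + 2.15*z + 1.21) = -1.68*z^2 - 1.11*z + 0.46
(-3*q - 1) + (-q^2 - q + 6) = -q^2 - 4*q + 5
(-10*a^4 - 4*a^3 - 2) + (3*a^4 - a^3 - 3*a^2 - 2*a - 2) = -7*a^4 - 5*a^3 - 3*a^2 - 2*a - 4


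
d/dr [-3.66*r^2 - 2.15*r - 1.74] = -7.32*r - 2.15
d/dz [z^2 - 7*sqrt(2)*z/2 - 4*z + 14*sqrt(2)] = 2*z - 7*sqrt(2)/2 - 4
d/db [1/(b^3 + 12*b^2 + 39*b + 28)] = 3*(-b^2 - 8*b - 13)/(b^3 + 12*b^2 + 39*b + 28)^2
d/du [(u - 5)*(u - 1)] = 2*u - 6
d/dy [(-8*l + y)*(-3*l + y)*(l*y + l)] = l*(24*l^2 - 22*l*y - 11*l + 3*y^2 + 2*y)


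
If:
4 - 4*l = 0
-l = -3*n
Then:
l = 1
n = 1/3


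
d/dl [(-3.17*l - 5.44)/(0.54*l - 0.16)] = (1.860192*l - 0.551168)/(0.54*l - 0.16)^3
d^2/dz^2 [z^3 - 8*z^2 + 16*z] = 6*z - 16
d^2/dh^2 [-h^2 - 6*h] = -2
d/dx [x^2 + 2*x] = 2*x + 2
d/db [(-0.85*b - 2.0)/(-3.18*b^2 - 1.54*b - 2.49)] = (2.703*b^2 + 1.309*b - (0.85*b + 2.0)*(6.36*b + 1.54) + 2.1165)/(3.18*b^2 + 1.54*b + 2.49)^2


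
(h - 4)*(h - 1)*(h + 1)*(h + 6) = h^4 + 2*h^3 - 25*h^2 - 2*h + 24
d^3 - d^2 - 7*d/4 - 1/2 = (d - 2)*(d + 1/2)^2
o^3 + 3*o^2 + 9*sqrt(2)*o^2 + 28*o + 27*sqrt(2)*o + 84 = (o + 3)*(o + 2*sqrt(2))*(o + 7*sqrt(2))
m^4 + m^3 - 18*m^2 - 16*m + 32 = (m - 4)*(m - 1)*(m + 2)*(m + 4)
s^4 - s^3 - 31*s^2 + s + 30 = (s - 6)*(s - 1)*(s + 1)*(s + 5)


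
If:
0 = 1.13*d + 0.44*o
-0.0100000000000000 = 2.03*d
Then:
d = -0.00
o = 0.01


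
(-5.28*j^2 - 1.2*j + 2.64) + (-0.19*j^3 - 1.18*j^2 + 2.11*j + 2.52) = -0.19*j^3 - 6.46*j^2 + 0.91*j + 5.16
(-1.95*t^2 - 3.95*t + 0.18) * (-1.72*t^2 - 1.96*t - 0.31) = 3.354*t^4 + 10.616*t^3 + 8.0369*t^2 + 0.8717*t - 0.0558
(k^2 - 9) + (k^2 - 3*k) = 2*k^2 - 3*k - 9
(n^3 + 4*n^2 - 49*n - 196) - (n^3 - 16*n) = 4*n^2 - 33*n - 196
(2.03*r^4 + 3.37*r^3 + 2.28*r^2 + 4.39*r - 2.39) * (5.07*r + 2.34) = 10.2921*r^5 + 21.8361*r^4 + 19.4454*r^3 + 27.5925*r^2 - 1.8447*r - 5.5926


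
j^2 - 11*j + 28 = (j - 7)*(j - 4)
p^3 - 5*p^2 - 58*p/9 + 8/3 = (p - 6)*(p - 1/3)*(p + 4/3)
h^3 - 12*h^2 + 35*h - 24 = (h - 8)*(h - 3)*(h - 1)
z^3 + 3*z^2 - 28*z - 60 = (z - 5)*(z + 2)*(z + 6)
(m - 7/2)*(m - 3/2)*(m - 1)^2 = m^4 - 7*m^3 + 65*m^2/4 - 31*m/2 + 21/4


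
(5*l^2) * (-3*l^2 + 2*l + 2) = -15*l^4 + 10*l^3 + 10*l^2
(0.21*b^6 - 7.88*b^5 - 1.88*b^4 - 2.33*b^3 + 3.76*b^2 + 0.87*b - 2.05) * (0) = 0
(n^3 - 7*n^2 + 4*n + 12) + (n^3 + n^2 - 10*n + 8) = 2*n^3 - 6*n^2 - 6*n + 20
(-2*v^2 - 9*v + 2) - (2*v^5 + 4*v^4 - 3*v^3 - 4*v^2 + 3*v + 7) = -2*v^5 - 4*v^4 + 3*v^3 + 2*v^2 - 12*v - 5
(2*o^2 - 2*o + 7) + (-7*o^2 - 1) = -5*o^2 - 2*o + 6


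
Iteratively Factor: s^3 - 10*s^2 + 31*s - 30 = (s - 2)*(s^2 - 8*s + 15) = (s - 3)*(s - 2)*(s - 5)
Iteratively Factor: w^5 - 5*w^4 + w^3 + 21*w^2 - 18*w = (w)*(w^4 - 5*w^3 + w^2 + 21*w - 18) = w*(w - 3)*(w^3 - 2*w^2 - 5*w + 6) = w*(w - 3)*(w + 2)*(w^2 - 4*w + 3) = w*(w - 3)^2*(w + 2)*(w - 1)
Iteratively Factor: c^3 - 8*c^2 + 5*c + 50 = (c - 5)*(c^2 - 3*c - 10) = (c - 5)^2*(c + 2)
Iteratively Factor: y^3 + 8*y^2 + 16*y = (y + 4)*(y^2 + 4*y) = (y + 4)^2*(y)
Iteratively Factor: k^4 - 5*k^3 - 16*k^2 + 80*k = (k - 4)*(k^3 - k^2 - 20*k) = k*(k - 4)*(k^2 - k - 20) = k*(k - 4)*(k + 4)*(k - 5)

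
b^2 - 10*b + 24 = (b - 6)*(b - 4)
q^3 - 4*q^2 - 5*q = q*(q - 5)*(q + 1)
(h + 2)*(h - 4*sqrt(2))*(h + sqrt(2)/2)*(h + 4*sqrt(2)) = h^4 + sqrt(2)*h^3/2 + 2*h^3 - 32*h^2 + sqrt(2)*h^2 - 64*h - 16*sqrt(2)*h - 32*sqrt(2)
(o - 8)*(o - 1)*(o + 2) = o^3 - 7*o^2 - 10*o + 16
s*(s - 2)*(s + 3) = s^3 + s^2 - 6*s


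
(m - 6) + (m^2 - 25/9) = m^2 + m - 79/9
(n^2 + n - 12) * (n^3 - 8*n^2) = n^5 - 7*n^4 - 20*n^3 + 96*n^2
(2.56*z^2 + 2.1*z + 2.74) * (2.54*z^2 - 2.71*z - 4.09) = 6.5024*z^4 - 1.6036*z^3 - 9.2018*z^2 - 16.0144*z - 11.2066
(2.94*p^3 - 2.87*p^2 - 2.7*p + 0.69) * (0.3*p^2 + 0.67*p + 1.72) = 0.882*p^5 + 1.1088*p^4 + 2.3239*p^3 - 6.5384*p^2 - 4.1817*p + 1.1868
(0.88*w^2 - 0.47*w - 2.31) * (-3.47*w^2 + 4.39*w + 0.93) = -3.0536*w^4 + 5.4941*w^3 + 6.7708*w^2 - 10.578*w - 2.1483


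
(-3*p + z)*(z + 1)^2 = -3*p*z^2 - 6*p*z - 3*p + z^3 + 2*z^2 + z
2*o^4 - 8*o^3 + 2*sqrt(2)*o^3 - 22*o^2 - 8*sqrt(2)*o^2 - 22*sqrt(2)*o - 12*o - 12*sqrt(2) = (o - 6)*(o + sqrt(2))*(sqrt(2)*o + sqrt(2))^2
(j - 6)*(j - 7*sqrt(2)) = j^2 - 7*sqrt(2)*j - 6*j + 42*sqrt(2)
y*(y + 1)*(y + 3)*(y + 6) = y^4 + 10*y^3 + 27*y^2 + 18*y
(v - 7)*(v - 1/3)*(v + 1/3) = v^3 - 7*v^2 - v/9 + 7/9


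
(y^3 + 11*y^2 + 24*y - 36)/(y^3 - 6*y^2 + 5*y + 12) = (y^3 + 11*y^2 + 24*y - 36)/(y^3 - 6*y^2 + 5*y + 12)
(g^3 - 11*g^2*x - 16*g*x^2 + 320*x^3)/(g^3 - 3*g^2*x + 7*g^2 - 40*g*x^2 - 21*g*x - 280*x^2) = (g - 8*x)/(g + 7)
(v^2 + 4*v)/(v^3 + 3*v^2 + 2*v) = (v + 4)/(v^2 + 3*v + 2)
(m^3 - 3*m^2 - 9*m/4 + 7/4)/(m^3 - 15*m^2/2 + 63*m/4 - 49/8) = 2*(m + 1)/(2*m - 7)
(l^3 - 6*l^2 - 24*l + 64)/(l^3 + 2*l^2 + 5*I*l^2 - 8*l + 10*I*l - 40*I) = (l - 8)/(l + 5*I)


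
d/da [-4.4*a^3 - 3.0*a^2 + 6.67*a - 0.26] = -13.2*a^2 - 6.0*a + 6.67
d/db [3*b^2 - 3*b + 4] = 6*b - 3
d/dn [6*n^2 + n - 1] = 12*n + 1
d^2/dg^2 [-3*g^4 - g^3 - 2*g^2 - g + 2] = -36*g^2 - 6*g - 4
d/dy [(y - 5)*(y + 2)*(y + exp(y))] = y^2*exp(y) + 3*y^2 - y*exp(y) - 6*y - 13*exp(y) - 10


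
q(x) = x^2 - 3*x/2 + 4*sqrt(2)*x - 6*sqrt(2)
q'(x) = 2*x - 3/2 + 4*sqrt(2)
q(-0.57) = -10.53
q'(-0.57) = 3.02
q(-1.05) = -11.75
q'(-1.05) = 2.06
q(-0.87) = -11.34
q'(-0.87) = 2.42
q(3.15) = 14.53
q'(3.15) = 10.46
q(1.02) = -3.20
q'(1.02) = 6.20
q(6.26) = 56.72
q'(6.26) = 16.68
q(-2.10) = -12.80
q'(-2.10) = -0.04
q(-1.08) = -11.81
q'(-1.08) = 2.00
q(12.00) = 185.40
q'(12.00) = 28.16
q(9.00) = 109.93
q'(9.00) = 22.16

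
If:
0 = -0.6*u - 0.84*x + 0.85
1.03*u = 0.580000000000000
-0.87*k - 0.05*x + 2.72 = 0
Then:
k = 3.09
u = 0.56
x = 0.61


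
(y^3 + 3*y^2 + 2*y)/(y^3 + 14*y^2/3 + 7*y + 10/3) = 3*y/(3*y + 5)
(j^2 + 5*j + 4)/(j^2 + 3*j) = (j^2 + 5*j + 4)/(j*(j + 3))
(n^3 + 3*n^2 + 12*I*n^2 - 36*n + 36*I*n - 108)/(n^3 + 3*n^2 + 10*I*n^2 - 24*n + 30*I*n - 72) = (n + 6*I)/(n + 4*I)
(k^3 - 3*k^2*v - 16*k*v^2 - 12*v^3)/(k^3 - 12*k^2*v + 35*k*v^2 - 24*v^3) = (k^3 - 3*k^2*v - 16*k*v^2 - 12*v^3)/(k^3 - 12*k^2*v + 35*k*v^2 - 24*v^3)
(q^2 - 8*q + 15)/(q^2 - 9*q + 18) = (q - 5)/(q - 6)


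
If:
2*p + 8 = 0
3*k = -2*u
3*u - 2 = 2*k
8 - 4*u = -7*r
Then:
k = -4/13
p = -4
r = -80/91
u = 6/13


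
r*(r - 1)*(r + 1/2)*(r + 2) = r^4 + 3*r^3/2 - 3*r^2/2 - r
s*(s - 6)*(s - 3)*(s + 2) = s^4 - 7*s^3 + 36*s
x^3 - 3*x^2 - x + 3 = (x - 3)*(x - 1)*(x + 1)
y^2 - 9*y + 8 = (y - 8)*(y - 1)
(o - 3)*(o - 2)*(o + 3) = o^3 - 2*o^2 - 9*o + 18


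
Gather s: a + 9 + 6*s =a + 6*s + 9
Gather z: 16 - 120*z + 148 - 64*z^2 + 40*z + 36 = -64*z^2 - 80*z + 200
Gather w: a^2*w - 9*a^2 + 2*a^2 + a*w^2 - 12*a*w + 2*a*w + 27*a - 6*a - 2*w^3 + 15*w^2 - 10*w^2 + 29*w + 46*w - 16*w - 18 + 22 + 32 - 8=-7*a^2 + 21*a - 2*w^3 + w^2*(a + 5) + w*(a^2 - 10*a + 59) + 28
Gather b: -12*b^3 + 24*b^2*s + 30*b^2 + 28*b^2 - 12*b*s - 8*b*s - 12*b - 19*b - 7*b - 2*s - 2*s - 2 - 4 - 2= -12*b^3 + b^2*(24*s + 58) + b*(-20*s - 38) - 4*s - 8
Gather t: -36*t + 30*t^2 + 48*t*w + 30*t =30*t^2 + t*(48*w - 6)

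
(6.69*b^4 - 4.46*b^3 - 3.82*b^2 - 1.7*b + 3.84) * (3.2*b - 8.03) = 21.408*b^5 - 67.9927*b^4 + 23.5898*b^3 + 25.2346*b^2 + 25.939*b - 30.8352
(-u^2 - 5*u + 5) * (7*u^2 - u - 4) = -7*u^4 - 34*u^3 + 44*u^2 + 15*u - 20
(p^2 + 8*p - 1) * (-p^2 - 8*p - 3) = -p^4 - 16*p^3 - 66*p^2 - 16*p + 3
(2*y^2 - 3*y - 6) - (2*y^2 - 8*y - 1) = 5*y - 5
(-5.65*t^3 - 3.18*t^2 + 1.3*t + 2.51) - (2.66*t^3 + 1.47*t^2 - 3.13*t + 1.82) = -8.31*t^3 - 4.65*t^2 + 4.43*t + 0.69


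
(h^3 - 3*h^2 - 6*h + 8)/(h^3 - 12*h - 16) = (h - 1)/(h + 2)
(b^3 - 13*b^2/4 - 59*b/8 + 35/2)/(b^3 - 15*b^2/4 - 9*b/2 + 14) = (b + 5/2)/(b + 2)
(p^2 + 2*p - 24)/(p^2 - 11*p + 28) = (p + 6)/(p - 7)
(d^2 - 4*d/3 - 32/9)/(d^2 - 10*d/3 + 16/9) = (3*d + 4)/(3*d - 2)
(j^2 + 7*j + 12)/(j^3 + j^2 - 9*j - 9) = (j + 4)/(j^2 - 2*j - 3)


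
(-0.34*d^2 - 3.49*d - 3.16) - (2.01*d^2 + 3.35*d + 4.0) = -2.35*d^2 - 6.84*d - 7.16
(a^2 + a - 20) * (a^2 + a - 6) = a^4 + 2*a^3 - 25*a^2 - 26*a + 120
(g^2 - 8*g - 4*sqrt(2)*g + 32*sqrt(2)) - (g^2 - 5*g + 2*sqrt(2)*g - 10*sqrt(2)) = -6*sqrt(2)*g - 3*g + 42*sqrt(2)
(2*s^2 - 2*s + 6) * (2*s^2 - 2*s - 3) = 4*s^4 - 8*s^3 + 10*s^2 - 6*s - 18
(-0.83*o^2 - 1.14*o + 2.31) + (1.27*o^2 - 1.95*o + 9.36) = 0.44*o^2 - 3.09*o + 11.67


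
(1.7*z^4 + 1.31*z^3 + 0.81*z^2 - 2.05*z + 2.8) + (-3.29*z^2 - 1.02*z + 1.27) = 1.7*z^4 + 1.31*z^3 - 2.48*z^2 - 3.07*z + 4.07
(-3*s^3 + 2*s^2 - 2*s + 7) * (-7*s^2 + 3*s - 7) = 21*s^5 - 23*s^4 + 41*s^3 - 69*s^2 + 35*s - 49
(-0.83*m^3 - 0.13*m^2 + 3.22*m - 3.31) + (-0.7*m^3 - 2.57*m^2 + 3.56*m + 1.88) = -1.53*m^3 - 2.7*m^2 + 6.78*m - 1.43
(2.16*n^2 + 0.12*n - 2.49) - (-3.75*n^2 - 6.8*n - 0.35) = 5.91*n^2 + 6.92*n - 2.14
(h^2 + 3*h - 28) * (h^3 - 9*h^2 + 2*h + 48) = h^5 - 6*h^4 - 53*h^3 + 306*h^2 + 88*h - 1344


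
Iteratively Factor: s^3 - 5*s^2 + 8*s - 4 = (s - 1)*(s^2 - 4*s + 4) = (s - 2)*(s - 1)*(s - 2)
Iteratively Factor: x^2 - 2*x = (x)*(x - 2)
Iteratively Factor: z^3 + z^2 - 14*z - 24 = (z + 2)*(z^2 - z - 12) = (z - 4)*(z + 2)*(z + 3)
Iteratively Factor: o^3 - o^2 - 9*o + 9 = (o - 3)*(o^2 + 2*o - 3) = (o - 3)*(o - 1)*(o + 3)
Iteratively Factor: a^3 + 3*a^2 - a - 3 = (a + 3)*(a^2 - 1) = (a - 1)*(a + 3)*(a + 1)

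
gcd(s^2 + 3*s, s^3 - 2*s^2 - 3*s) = s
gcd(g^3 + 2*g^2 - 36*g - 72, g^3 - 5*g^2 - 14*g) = g + 2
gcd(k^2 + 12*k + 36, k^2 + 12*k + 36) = k^2 + 12*k + 36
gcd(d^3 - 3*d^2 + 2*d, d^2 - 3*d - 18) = 1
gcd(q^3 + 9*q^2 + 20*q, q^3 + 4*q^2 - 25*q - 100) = q^2 + 9*q + 20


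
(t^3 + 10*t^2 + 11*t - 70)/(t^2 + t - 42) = (t^2 + 3*t - 10)/(t - 6)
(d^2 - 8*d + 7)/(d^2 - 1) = (d - 7)/(d + 1)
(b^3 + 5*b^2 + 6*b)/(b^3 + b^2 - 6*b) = (b + 2)/(b - 2)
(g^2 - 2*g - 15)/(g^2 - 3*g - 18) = (g - 5)/(g - 6)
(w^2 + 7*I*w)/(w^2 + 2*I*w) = (w + 7*I)/(w + 2*I)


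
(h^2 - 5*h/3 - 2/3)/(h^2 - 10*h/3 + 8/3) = (3*h + 1)/(3*h - 4)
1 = 1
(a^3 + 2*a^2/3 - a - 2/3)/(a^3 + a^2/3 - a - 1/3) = (3*a + 2)/(3*a + 1)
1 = 1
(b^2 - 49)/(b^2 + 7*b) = (b - 7)/b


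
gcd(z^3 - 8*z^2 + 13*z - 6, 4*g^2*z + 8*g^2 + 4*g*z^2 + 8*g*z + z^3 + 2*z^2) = 1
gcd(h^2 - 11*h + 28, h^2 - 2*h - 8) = h - 4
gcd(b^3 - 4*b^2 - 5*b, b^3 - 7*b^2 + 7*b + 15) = b^2 - 4*b - 5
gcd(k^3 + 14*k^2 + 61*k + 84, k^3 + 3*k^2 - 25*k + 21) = k + 7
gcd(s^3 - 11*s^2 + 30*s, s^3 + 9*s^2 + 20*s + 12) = 1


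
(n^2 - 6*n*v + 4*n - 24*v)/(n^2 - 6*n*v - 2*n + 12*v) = (n + 4)/(n - 2)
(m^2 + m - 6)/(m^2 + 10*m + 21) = (m - 2)/(m + 7)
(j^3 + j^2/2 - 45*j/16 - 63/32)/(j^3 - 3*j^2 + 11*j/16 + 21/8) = (j + 3/2)/(j - 2)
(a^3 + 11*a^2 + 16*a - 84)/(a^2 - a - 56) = (a^2 + 4*a - 12)/(a - 8)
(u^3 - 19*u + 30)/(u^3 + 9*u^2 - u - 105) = (u - 2)/(u + 7)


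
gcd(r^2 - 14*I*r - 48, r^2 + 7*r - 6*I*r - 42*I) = r - 6*I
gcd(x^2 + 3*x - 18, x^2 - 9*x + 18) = x - 3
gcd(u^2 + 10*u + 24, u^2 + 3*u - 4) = u + 4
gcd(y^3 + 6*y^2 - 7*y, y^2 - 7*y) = y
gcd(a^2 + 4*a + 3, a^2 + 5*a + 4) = a + 1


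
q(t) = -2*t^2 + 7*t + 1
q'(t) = 7 - 4*t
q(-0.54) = -3.36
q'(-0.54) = 9.16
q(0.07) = 1.48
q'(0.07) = 6.72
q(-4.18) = -63.20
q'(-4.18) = 23.72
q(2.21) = 6.70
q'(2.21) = -1.84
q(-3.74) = -53.16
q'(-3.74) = 21.96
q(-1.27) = -11.12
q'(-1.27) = 12.08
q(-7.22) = -153.80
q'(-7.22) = 35.88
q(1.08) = 6.23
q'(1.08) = 2.68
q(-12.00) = -371.00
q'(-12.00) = 55.00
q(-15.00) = -554.00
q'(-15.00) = 67.00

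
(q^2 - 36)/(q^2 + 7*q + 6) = (q - 6)/(q + 1)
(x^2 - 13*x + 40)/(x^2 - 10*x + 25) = (x - 8)/(x - 5)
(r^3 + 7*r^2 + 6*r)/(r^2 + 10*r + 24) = r*(r + 1)/(r + 4)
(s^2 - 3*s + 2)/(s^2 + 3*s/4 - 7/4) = 4*(s - 2)/(4*s + 7)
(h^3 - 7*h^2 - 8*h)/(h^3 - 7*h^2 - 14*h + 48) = h*(h + 1)/(h^2 + h - 6)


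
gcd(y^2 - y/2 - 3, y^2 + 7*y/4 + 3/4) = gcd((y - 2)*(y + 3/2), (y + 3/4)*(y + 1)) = 1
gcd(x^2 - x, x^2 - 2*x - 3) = 1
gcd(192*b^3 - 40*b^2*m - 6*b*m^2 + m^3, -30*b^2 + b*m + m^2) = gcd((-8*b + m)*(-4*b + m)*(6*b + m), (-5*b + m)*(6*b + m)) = 6*b + m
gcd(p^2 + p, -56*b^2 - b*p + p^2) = 1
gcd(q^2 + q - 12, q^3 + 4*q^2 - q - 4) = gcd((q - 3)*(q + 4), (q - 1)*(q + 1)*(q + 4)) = q + 4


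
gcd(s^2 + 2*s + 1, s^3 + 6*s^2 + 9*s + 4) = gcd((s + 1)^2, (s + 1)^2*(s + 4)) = s^2 + 2*s + 1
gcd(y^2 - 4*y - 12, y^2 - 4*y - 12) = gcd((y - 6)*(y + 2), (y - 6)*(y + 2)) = y^2 - 4*y - 12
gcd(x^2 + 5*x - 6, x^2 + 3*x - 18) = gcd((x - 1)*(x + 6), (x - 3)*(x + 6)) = x + 6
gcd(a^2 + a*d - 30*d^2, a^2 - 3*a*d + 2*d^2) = 1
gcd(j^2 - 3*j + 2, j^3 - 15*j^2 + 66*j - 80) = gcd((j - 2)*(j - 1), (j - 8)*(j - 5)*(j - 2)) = j - 2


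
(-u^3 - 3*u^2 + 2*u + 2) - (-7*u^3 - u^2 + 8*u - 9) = 6*u^3 - 2*u^2 - 6*u + 11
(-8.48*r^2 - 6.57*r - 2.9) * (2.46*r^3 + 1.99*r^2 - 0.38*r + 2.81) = -20.8608*r^5 - 33.0374*r^4 - 16.9859*r^3 - 27.1032*r^2 - 17.3597*r - 8.149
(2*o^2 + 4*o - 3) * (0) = 0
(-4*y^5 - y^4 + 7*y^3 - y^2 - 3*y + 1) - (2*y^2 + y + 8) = -4*y^5 - y^4 + 7*y^3 - 3*y^2 - 4*y - 7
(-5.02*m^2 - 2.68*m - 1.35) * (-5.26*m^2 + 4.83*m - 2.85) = 26.4052*m^4 - 10.1498*m^3 + 8.4636*m^2 + 1.1175*m + 3.8475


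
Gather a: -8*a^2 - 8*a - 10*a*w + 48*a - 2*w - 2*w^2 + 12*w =-8*a^2 + a*(40 - 10*w) - 2*w^2 + 10*w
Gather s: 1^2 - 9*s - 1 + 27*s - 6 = 18*s - 6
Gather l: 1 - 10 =-9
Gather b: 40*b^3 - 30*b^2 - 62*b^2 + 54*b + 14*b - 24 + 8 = 40*b^3 - 92*b^2 + 68*b - 16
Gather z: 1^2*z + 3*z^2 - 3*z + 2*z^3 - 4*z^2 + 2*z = 2*z^3 - z^2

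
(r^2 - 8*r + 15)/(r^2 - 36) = (r^2 - 8*r + 15)/(r^2 - 36)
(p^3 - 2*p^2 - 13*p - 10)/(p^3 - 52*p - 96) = (p^2 - 4*p - 5)/(p^2 - 2*p - 48)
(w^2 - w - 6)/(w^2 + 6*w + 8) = (w - 3)/(w + 4)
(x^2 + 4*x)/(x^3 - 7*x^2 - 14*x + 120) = x/(x^2 - 11*x + 30)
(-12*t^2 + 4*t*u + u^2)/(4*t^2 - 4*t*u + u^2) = (-6*t - u)/(2*t - u)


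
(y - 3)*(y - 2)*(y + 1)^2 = y^4 - 3*y^3 - 3*y^2 + 7*y + 6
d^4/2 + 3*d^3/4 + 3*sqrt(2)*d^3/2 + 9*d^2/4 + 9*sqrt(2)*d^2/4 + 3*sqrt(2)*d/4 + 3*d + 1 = (d/2 + sqrt(2))*(d + 1/2)*(d + 1)*(d + sqrt(2))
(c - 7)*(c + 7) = c^2 - 49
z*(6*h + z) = 6*h*z + z^2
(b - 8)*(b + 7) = b^2 - b - 56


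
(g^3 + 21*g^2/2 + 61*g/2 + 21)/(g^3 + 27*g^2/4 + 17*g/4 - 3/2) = 2*(2*g + 7)/(4*g - 1)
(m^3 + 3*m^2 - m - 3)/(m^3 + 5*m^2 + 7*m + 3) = (m - 1)/(m + 1)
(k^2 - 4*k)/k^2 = (k - 4)/k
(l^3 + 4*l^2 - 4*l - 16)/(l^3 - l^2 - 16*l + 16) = (l^2 - 4)/(l^2 - 5*l + 4)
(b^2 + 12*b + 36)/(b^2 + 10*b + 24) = (b + 6)/(b + 4)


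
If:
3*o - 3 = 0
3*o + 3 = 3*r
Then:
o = 1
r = 2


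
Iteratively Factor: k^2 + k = (k + 1)*(k)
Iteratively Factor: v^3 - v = (v - 1)*(v^2 + v) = (v - 1)*(v + 1)*(v)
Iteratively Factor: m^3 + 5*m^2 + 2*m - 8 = (m + 4)*(m^2 + m - 2) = (m + 2)*(m + 4)*(m - 1)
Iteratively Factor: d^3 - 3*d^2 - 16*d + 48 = (d - 4)*(d^2 + d - 12) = (d - 4)*(d - 3)*(d + 4)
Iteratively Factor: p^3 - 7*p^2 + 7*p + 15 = (p - 5)*(p^2 - 2*p - 3) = (p - 5)*(p + 1)*(p - 3)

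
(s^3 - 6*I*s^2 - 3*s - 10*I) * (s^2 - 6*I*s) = s^5 - 12*I*s^4 - 39*s^3 + 8*I*s^2 - 60*s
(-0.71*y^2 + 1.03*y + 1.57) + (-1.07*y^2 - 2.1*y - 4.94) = -1.78*y^2 - 1.07*y - 3.37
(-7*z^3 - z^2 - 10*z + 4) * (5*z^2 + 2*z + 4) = -35*z^5 - 19*z^4 - 80*z^3 - 4*z^2 - 32*z + 16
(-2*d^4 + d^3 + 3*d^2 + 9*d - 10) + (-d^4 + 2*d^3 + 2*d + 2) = -3*d^4 + 3*d^3 + 3*d^2 + 11*d - 8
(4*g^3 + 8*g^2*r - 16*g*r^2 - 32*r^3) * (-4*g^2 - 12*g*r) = -16*g^5 - 80*g^4*r - 32*g^3*r^2 + 320*g^2*r^3 + 384*g*r^4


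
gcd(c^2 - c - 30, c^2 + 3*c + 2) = 1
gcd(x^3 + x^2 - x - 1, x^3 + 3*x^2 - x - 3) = x^2 - 1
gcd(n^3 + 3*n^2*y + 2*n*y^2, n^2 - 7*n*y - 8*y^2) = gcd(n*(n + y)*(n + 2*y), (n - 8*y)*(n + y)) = n + y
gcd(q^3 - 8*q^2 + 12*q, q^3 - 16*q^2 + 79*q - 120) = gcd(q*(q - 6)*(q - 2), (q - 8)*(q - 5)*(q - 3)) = 1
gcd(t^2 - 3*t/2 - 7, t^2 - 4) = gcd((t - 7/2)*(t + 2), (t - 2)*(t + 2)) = t + 2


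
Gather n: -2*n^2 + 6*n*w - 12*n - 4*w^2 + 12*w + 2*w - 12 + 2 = -2*n^2 + n*(6*w - 12) - 4*w^2 + 14*w - 10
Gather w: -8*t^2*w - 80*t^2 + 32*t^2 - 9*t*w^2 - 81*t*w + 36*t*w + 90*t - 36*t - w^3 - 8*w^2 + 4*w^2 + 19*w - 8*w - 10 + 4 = -48*t^2 + 54*t - w^3 + w^2*(-9*t - 4) + w*(-8*t^2 - 45*t + 11) - 6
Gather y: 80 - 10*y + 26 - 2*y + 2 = 108 - 12*y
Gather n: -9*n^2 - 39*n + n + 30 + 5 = -9*n^2 - 38*n + 35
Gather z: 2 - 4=-2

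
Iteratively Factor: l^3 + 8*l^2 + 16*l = (l)*(l^2 + 8*l + 16) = l*(l + 4)*(l + 4)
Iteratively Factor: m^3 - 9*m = (m - 3)*(m^2 + 3*m) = (m - 3)*(m + 3)*(m)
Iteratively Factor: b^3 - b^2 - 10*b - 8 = (b - 4)*(b^2 + 3*b + 2) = (b - 4)*(b + 1)*(b + 2)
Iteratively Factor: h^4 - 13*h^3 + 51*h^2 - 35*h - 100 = (h - 5)*(h^3 - 8*h^2 + 11*h + 20) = (h - 5)*(h - 4)*(h^2 - 4*h - 5) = (h - 5)*(h - 4)*(h + 1)*(h - 5)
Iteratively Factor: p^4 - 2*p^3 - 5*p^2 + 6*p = (p - 3)*(p^3 + p^2 - 2*p) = p*(p - 3)*(p^2 + p - 2) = p*(p - 3)*(p + 2)*(p - 1)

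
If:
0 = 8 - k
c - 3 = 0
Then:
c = 3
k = 8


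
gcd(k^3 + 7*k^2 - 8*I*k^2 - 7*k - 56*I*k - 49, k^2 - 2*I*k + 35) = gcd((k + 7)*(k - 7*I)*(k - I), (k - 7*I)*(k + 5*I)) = k - 7*I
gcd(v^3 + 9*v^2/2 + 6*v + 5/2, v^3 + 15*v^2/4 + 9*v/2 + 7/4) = v^2 + 2*v + 1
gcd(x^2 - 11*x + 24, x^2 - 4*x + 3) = x - 3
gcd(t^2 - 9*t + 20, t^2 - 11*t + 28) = t - 4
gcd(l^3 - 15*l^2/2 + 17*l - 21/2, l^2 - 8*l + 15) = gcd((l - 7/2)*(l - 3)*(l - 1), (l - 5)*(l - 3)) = l - 3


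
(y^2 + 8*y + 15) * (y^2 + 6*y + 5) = y^4 + 14*y^3 + 68*y^2 + 130*y + 75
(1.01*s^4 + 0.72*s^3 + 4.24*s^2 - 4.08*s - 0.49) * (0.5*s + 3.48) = 0.505*s^5 + 3.8748*s^4 + 4.6256*s^3 + 12.7152*s^2 - 14.4434*s - 1.7052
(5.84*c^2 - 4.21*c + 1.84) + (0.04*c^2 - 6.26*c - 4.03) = 5.88*c^2 - 10.47*c - 2.19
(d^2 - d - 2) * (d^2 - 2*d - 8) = d^4 - 3*d^3 - 8*d^2 + 12*d + 16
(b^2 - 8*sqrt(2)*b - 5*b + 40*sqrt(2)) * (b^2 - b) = b^4 - 8*sqrt(2)*b^3 - 6*b^3 + 5*b^2 + 48*sqrt(2)*b^2 - 40*sqrt(2)*b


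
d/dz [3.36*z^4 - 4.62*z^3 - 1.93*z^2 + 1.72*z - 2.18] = 13.44*z^3 - 13.86*z^2 - 3.86*z + 1.72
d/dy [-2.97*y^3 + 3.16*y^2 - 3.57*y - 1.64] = -8.91*y^2 + 6.32*y - 3.57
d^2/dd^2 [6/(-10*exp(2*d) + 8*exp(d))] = 12*((5*exp(d) - 4)*(5*exp(d) - 1) - 2*(5*exp(d) - 2)^2)*exp(-d)/(5*exp(d) - 4)^3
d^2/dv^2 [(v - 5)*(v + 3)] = 2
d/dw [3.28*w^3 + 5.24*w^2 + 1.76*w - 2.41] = 9.84*w^2 + 10.48*w + 1.76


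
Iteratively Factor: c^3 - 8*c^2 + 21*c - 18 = (c - 2)*(c^2 - 6*c + 9) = (c - 3)*(c - 2)*(c - 3)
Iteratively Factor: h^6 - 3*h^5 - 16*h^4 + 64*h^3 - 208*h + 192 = (h + 4)*(h^5 - 7*h^4 + 12*h^3 + 16*h^2 - 64*h + 48) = (h - 3)*(h + 4)*(h^4 - 4*h^3 + 16*h - 16) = (h - 3)*(h + 2)*(h + 4)*(h^3 - 6*h^2 + 12*h - 8) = (h - 3)*(h - 2)*(h + 2)*(h + 4)*(h^2 - 4*h + 4) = (h - 3)*(h - 2)^2*(h + 2)*(h + 4)*(h - 2)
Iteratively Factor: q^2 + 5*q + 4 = (q + 1)*(q + 4)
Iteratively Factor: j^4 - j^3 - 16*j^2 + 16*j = (j - 4)*(j^3 + 3*j^2 - 4*j) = (j - 4)*(j - 1)*(j^2 + 4*j) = j*(j - 4)*(j - 1)*(j + 4)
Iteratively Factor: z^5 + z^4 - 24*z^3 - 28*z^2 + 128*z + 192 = (z - 3)*(z^4 + 4*z^3 - 12*z^2 - 64*z - 64) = (z - 3)*(z + 4)*(z^3 - 12*z - 16) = (z - 3)*(z + 2)*(z + 4)*(z^2 - 2*z - 8) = (z - 3)*(z + 2)^2*(z + 4)*(z - 4)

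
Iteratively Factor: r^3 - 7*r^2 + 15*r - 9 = (r - 3)*(r^2 - 4*r + 3) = (r - 3)*(r - 1)*(r - 3)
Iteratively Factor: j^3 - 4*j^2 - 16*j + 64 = (j - 4)*(j^2 - 16) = (j - 4)^2*(j + 4)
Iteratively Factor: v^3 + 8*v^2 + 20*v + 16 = (v + 4)*(v^2 + 4*v + 4) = (v + 2)*(v + 4)*(v + 2)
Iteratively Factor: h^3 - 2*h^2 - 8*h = (h - 4)*(h^2 + 2*h) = h*(h - 4)*(h + 2)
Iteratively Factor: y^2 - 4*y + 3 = (y - 1)*(y - 3)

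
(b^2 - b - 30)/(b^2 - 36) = (b + 5)/(b + 6)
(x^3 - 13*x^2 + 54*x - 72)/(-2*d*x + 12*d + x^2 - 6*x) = (x^2 - 7*x + 12)/(-2*d + x)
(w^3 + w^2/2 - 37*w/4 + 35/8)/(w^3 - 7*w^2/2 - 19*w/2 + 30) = (w^2 + 3*w - 7/4)/(w^2 - w - 12)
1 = 1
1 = 1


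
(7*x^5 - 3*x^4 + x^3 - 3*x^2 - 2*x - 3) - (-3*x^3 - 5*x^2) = 7*x^5 - 3*x^4 + 4*x^3 + 2*x^2 - 2*x - 3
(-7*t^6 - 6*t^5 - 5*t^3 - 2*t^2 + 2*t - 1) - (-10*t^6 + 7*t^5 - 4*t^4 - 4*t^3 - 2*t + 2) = 3*t^6 - 13*t^5 + 4*t^4 - t^3 - 2*t^2 + 4*t - 3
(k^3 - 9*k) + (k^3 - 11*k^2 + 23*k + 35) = 2*k^3 - 11*k^2 + 14*k + 35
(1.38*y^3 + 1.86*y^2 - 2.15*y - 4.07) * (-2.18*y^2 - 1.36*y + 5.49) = -3.0084*y^5 - 5.9316*y^4 + 9.7336*y^3 + 22.008*y^2 - 6.2683*y - 22.3443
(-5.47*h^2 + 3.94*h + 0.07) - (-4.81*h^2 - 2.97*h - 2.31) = -0.66*h^2 + 6.91*h + 2.38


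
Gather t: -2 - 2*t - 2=-2*t - 4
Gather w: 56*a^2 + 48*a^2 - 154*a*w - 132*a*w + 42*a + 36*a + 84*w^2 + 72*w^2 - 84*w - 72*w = 104*a^2 + 78*a + 156*w^2 + w*(-286*a - 156)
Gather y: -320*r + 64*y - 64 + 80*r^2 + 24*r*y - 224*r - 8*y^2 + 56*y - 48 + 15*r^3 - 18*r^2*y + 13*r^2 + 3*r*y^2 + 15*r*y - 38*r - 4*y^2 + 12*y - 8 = 15*r^3 + 93*r^2 - 582*r + y^2*(3*r - 12) + y*(-18*r^2 + 39*r + 132) - 120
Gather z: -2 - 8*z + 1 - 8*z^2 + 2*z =-8*z^2 - 6*z - 1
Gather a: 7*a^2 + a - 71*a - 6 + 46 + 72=7*a^2 - 70*a + 112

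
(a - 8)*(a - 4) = a^2 - 12*a + 32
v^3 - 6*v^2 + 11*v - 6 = (v - 3)*(v - 2)*(v - 1)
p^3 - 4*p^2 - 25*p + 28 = (p - 7)*(p - 1)*(p + 4)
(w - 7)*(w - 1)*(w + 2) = w^3 - 6*w^2 - 9*w + 14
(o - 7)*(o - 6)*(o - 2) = o^3 - 15*o^2 + 68*o - 84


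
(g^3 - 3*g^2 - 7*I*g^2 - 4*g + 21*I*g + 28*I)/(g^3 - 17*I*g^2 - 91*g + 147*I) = (g^2 - 3*g - 4)/(g^2 - 10*I*g - 21)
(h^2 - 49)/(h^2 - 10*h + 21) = (h + 7)/(h - 3)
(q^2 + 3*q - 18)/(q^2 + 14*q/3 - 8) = 3*(q - 3)/(3*q - 4)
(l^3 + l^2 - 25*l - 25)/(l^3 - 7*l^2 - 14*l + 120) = (l^2 + 6*l + 5)/(l^2 - 2*l - 24)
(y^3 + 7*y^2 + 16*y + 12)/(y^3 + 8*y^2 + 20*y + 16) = (y + 3)/(y + 4)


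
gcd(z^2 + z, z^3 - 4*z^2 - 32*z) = z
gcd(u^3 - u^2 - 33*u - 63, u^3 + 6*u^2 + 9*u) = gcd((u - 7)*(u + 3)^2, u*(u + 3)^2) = u^2 + 6*u + 9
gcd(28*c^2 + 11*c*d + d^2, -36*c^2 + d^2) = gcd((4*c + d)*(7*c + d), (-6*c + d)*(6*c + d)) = 1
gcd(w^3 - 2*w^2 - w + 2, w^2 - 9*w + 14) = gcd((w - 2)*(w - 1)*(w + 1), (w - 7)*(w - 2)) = w - 2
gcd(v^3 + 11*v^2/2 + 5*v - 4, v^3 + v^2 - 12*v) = v + 4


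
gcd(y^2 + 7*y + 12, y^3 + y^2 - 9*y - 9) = y + 3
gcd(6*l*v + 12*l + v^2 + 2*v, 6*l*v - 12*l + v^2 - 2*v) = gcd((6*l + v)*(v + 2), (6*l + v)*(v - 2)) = 6*l + v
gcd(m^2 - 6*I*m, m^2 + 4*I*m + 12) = 1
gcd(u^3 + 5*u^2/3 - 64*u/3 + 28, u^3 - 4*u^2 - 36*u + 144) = u + 6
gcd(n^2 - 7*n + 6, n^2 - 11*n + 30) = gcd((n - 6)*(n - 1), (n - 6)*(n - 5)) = n - 6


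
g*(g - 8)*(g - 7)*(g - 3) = g^4 - 18*g^3 + 101*g^2 - 168*g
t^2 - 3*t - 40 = (t - 8)*(t + 5)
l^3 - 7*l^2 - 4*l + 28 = (l - 7)*(l - 2)*(l + 2)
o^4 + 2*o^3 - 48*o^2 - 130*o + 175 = (o - 7)*(o - 1)*(o + 5)^2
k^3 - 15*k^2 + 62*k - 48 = (k - 8)*(k - 6)*(k - 1)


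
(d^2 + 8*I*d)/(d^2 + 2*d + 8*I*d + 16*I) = d/(d + 2)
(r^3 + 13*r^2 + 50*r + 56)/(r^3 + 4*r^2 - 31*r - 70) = (r + 4)/(r - 5)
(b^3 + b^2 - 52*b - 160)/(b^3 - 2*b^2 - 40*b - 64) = (b + 5)/(b + 2)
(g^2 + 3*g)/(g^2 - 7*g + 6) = g*(g + 3)/(g^2 - 7*g + 6)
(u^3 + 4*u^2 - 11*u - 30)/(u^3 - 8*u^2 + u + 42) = (u + 5)/(u - 7)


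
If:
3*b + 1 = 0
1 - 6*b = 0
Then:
No Solution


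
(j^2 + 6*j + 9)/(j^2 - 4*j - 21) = (j + 3)/(j - 7)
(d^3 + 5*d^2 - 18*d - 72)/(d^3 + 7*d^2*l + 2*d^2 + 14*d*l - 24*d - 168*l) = (d + 3)/(d + 7*l)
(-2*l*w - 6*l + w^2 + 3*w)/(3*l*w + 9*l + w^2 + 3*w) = (-2*l + w)/(3*l + w)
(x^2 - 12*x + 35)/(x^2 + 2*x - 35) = (x - 7)/(x + 7)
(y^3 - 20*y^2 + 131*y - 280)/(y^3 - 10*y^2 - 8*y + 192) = (y^2 - 12*y + 35)/(y^2 - 2*y - 24)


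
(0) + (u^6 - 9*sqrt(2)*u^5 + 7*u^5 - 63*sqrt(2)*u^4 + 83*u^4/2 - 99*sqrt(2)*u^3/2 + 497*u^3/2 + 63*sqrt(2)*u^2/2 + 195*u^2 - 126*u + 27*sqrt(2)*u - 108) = u^6 - 9*sqrt(2)*u^5 + 7*u^5 - 63*sqrt(2)*u^4 + 83*u^4/2 - 99*sqrt(2)*u^3/2 + 497*u^3/2 + 63*sqrt(2)*u^2/2 + 195*u^2 - 126*u + 27*sqrt(2)*u - 108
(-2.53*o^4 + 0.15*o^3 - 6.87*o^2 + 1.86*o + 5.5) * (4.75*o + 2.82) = -12.0175*o^5 - 6.4221*o^4 - 32.2095*o^3 - 10.5384*o^2 + 31.3702*o + 15.51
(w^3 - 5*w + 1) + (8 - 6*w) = w^3 - 11*w + 9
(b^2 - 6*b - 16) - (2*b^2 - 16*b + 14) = -b^2 + 10*b - 30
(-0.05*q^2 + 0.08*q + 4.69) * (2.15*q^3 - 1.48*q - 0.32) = -0.1075*q^5 + 0.172*q^4 + 10.1575*q^3 - 0.1024*q^2 - 6.9668*q - 1.5008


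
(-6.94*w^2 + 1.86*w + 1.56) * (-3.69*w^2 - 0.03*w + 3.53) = 25.6086*w^4 - 6.6552*w^3 - 30.3104*w^2 + 6.519*w + 5.5068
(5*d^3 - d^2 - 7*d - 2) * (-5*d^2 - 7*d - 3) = -25*d^5 - 30*d^4 + 27*d^3 + 62*d^2 + 35*d + 6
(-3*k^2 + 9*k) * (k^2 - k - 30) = -3*k^4 + 12*k^3 + 81*k^2 - 270*k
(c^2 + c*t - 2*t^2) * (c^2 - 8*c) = c^4 + c^3*t - 8*c^3 - 2*c^2*t^2 - 8*c^2*t + 16*c*t^2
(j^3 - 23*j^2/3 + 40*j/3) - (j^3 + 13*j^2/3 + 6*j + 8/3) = -12*j^2 + 22*j/3 - 8/3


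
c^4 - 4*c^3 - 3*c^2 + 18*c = c*(c - 3)^2*(c + 2)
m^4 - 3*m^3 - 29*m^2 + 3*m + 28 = (m - 7)*(m - 1)*(m + 1)*(m + 4)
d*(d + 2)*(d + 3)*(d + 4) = d^4 + 9*d^3 + 26*d^2 + 24*d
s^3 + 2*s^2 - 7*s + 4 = (s - 1)^2*(s + 4)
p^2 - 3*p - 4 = (p - 4)*(p + 1)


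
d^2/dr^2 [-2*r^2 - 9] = -4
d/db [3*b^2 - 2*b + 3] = 6*b - 2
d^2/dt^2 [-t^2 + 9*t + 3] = -2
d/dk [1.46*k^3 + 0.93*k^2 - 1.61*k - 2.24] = 4.38*k^2 + 1.86*k - 1.61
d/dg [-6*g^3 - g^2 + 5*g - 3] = -18*g^2 - 2*g + 5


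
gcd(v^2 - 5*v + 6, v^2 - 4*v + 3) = v - 3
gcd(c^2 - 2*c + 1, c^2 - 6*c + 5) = c - 1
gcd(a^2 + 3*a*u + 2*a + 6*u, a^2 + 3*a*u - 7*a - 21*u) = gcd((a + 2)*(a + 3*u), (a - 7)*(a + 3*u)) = a + 3*u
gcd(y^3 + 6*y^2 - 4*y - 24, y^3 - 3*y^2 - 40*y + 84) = y^2 + 4*y - 12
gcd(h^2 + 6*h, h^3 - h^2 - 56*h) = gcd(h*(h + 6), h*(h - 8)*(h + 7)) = h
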